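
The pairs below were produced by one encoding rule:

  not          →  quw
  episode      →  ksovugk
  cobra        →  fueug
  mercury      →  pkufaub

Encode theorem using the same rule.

wkkuukp

The shift depends on letter class: consonant n→q is +3, but vowel o→u is +6. Two shifts are in play — +6 for a/e/i/o/u, +3 for every other letter.
Applying it to theorem: t(cons)+3=w, h(cons)+3=k, e(vowel)+6=k, o(vowel)+6=u, r(cons)+3=u, e(vowel)+6=k, m(cons)+3=p.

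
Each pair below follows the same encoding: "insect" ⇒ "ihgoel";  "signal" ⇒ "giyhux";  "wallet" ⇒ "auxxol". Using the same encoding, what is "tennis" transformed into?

lohhig

This is an affine cipher: with a=0,…,z=25, each position x becomes (5x+20) mod 26.
For tennis: t(19)→5·19+20≡11=l; e(4)→5·4+20≡14=o; n(13)→5·13+20≡7=h; n(13)→5·13+20≡7=h; i(8)→5·8+20≡8=i; s(18)→5·18+20≡6=g (all mod 26).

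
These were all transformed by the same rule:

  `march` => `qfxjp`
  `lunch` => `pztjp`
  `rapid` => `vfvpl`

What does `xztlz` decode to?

tuner

In march: m→q is +4, a→f is +5, r→x is +6, c→j is +7 — the shift increases by 1 each position. Each letter shifts forward by (position + 4), i.e. 4, 5, 6, … — the shift grows by one for each successive letter.
Decoding xztlz: x−4=t, z−5=u, t−6=n, l−7=e, z−8=r.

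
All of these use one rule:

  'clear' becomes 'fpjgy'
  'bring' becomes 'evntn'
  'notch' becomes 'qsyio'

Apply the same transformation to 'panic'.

In clear: c→f is +3, l→p is +4, e→j is +5, a→g is +6 — the shift increases by 1 each position. Letter i (0-indexed) is shifted by i+3, so successive shifts are 3, 4, 5, ….
Applying it to panic: p+3=s, a+4=e, n+5=s, i+6=o, c+7=j.

sesoj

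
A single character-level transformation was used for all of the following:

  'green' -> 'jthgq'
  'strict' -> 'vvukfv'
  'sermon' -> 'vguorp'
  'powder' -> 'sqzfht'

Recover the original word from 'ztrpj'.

wrong

Shifts by position in green: pos 0: g→j (+3), pos 1: r→t (+2), pos 2: e→h (+3), pos 3: e→g (+2) — repeating every 2. The shifts repeat in a cycle of length 2: positions 0,1,… shift by +3, +2, then the pattern repeats.
Reversing it on ztrpj: z−3=w, t−2=r, r−3=o, p−2=n, j−3=g.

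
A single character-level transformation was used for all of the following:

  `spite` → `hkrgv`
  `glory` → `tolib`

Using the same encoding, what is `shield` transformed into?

Letters are reflected about the middle of the alphabet (position → 25−position): Atbash.
For shield: s↔h, h↔s, i↔r, e↔v, l↔o, d↔w.

hsrvow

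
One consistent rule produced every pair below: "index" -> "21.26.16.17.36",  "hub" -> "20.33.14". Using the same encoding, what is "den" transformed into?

16.17.26

i is letter #9 and maps to 21: an offset of 12. The number is (letter's place in the alphabet, a=1) + 12.
For den: d=4→16, e=5→17, n=14→26.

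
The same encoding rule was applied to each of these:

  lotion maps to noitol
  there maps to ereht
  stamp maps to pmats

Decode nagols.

The output letters match the input read backwards: lotion reversed is noitol. The word is simply reversed.
Reversing it on nagols: then reverse → slogan.

slogan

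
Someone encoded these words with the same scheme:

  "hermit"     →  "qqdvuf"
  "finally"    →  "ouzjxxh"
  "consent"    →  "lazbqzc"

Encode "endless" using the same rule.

Shifts by position in hermit: pos 0: h→q (+9), pos 1: e→q (+12), pos 2: r→d (+12), pos 3: m→v (+9), pos 4: i→u (+12), pos 5: t→f (+12) — repeating every 3. A repeating key of period 3 is used — shifts +9, +12, +12 over and over.
On endless: e+9=n, n+12=z, d+12=p, l+9=u, e+12=q, s+12=e, s+9=b.

nzpuqeb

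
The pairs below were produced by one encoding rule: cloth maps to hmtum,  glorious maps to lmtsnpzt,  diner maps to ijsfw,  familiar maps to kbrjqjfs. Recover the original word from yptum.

tooth

Shifts by position in cloth: pos 0: c→h (+5), pos 1: l→m (+1), pos 2: o→t (+5), pos 3: t→u (+1) — repeating every 2. It's a Vigenère-style cipher with numeric key [5,1]: position i shifts by key[i mod 2].
Reversing it on yptum: y−5=t, p−1=o, t−5=o, u−1=t, m−5=h.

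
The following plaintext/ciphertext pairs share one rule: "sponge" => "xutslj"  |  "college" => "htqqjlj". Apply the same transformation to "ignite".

nlsnyj

Compare letters: s→x is +5, p→u is +5, o→t is +5 — a constant shift. This is a Caesar cipher with shift 5.
On ignite: i+5=n, g+5=l, n+5=s, i+5=n, t+5=y, e+5=j.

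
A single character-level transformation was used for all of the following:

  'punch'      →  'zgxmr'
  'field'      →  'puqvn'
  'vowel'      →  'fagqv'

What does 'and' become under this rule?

mxn

The shift depends on letter class: consonant p→z is +10, but vowel u→g is +12. Vowels shift forward by 12 and consonants shift forward by 10.
On and: a(vowel)+12=m, n(cons)+10=x, d(cons)+10=n.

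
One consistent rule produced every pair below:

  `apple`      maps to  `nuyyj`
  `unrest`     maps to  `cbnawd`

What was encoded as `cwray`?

print

The output letters match the input read backwards, each shifted +9: apple reversed is elppa. Read the word backwards and shift each letter +9.
Undoing it on cwray: shift back: c−9=t, w−9=n, r−9=i, a−9=r, y−9=p → tnirp; then reverse → print.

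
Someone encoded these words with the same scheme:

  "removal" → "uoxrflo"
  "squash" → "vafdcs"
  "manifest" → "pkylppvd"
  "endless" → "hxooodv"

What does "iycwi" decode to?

Shifts by position in removal: pos 0: r→u (+3), pos 1: e→o (+10), pos 2: m→x (+11), pos 3: o→r (+3), pos 4: v→f (+10), pos 5: a→l (+11) — repeating every 3. The shifts repeat in a cycle of length 3: positions 0,1,… shift by +3, +10, +11, then the pattern repeats.
Undoing it on iycwi: i−3=f, y−10=o, c−11=r, w−3=t, i−10=y.

forty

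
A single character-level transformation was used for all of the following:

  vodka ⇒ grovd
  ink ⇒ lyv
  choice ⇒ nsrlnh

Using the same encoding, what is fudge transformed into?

qxorh

Two shifts are in play — +3 for a/e/i/o/u, +11 for every other letter.
On fudge: f(cons)+11=q, u(vowel)+3=x, d(cons)+11=o, g(cons)+11=r, e(vowel)+3=h.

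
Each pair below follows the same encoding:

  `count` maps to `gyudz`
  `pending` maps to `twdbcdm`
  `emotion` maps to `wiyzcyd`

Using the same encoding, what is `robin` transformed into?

jylcd

c(2)→g(6) and o(14)→y(24) fit y≡21x+16 (mod 26); the inverse of 21 mod 26 is 5. This is an affine cipher: with a=0,…,z=25, each position x becomes (21x+16) mod 26.
On robin: r(17)→21·17+16≡9=j; o(14)→21·14+16≡24=y; b(1)→21·1+16≡11=l; i(8)→21·8+16≡2=c; n(13)→21·13+16≡3=d (all mod 26).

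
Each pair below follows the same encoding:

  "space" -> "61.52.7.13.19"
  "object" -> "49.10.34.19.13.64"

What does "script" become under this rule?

61.13.58.31.52.64

s(#19)→61 and p(#16)→52: differences scale by 3, so n = 3·pos + 4. With a=1..z=26, the number is 3·pos + 4.
For script: s=19→61, c=3→13, r=18→58, i=9→31, p=16→52, t=20→64.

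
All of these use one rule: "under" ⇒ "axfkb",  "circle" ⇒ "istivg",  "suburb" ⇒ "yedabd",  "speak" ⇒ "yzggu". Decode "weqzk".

Shifts by position in under: pos 0: u→a (+6), pos 1: n→x (+10), pos 2: d→f (+2), pos 3: e→k (+6), pos 4: r→b (+10) — repeating every 3. The shifts repeat in a cycle of length 3: positions 0,1,… shift by +6, +10, +2, then the pattern repeats.
Decoding weqzk: w−6=q, e−10=u, q−2=o, z−6=t, k−10=a.

quota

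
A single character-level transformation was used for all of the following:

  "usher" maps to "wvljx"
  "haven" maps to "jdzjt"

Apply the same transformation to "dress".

Each letter shifts forward by (position + 2), i.e. 2, 3, 4, … — the shift grows by one for each successive letter.
For dress: d+2=f, r+3=u, e+4=i, s+5=x, s+6=y.

fuixy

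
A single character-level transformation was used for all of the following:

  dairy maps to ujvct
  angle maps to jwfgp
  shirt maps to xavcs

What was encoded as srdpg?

d(3)→u(20) and a(0)→j(9) fit y≡21x+9 (mod 26); the inverse of 21 mod 26 is 5. This is an affine cipher: with a=0,…,z=25, each position x becomes (21x+9) mod 26.
Decoding srdpg: s(18)→5·(18−9)≡19=t; r(17)→5·(17−9)≡14=o; d(3)→5·(3−9)≡22=w; p(15)→5·(15−9)≡4=e; g(6)→5·(6−9)≡11=l (all mod 26).

towel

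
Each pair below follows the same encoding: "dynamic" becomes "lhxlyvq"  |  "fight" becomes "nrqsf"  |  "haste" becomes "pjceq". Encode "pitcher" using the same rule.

xrdntrf

In dynamic: d→l is +8, y→h is +9, n→x is +10, a→l is +11 — the shift increases by 1 each position. Letter i (0-indexed) is shifted by i+8, so successive shifts are 8, 9, 10, ….
For pitcher: p+8=x, i+9=r, t+10=d, c+11=n, h+12=t, e+13=r, r+14=f.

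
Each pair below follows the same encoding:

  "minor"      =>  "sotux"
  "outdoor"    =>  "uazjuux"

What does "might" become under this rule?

somnz

Compare letters: m→s is +6, i→o is +6, n→t is +6 — a constant shift. This is a Caesar cipher with shift 6.
Applying it to might: m+6=s, i+6=o, g+6=m, h+6=n, t+6=z.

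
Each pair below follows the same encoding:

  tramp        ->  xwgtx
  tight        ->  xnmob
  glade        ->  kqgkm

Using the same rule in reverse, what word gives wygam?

state

In tramp: t→x is +4, r→w is +5, a→g is +6, m→t is +7 — the shift increases by 1 each position. The shift increases by 1 at each position, starting from +4: 4, 5, 6, ….
Decoding wygam: w−4=s, y−5=t, g−6=a, a−7=t, m−8=e.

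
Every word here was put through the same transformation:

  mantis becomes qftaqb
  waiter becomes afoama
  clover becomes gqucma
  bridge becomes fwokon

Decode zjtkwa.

In mantis: m→q is +4, a→f is +5, n→t is +6, t→a is +7 — the shift increases by 1 each position. The shift increases by 1 at each position, starting from +4: 4, 5, 6, ….
Undoing it on zjtkwa: z−4=v, j−5=e, t−6=n, k−7=d, w−8=o, a−9=r.

vendor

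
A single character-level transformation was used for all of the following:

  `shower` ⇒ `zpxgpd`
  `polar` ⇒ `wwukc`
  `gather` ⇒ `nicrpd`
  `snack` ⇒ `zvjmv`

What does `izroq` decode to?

In shower: s→z is +7, h→p is +8, o→x is +9, w→g is +10 — the shift increases by 1 each position. The shift increases by 1 at each position, starting from +7: 7, 8, 9, ….
Reversing it on izroq: i−7=b, z−8=r, r−9=i, o−10=e, q−11=f.

brief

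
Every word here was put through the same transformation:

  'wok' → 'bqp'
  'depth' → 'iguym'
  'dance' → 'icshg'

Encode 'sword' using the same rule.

The shift depends on letter class: consonant w→b is +5, but vowel o→q is +2. The rule splits by letter class: vowels +2, consonants +5.
On sword: s(cons)+5=x, w(cons)+5=b, o(vowel)+2=q, r(cons)+5=w, d(cons)+5=i.

xbqwi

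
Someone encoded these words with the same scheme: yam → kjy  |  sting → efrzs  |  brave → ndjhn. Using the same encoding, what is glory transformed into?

The shift depends on letter class: consonant y→k is +12, but vowel a→j is +9. Two shifts are in play — +9 for a/e/i/o/u, +12 for every other letter.
For glory: g(cons)+12=s, l(cons)+12=x, o(vowel)+9=x, r(cons)+12=d, y(cons)+12=k.

sxxdk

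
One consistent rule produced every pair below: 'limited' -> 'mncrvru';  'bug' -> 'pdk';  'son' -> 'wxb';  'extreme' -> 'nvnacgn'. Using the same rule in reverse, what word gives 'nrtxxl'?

The output letters match the input read backwards, each shifted +9: limited reversed is detimil. The word is reversed, then every letter is shifted forward by 9.
Reversing it on nrtxxl: shift back: n−9=e, r−9=i, t−9=k, x−9=o, x−9=o, l−9=c → eikooc; then reverse → cookie.

cookie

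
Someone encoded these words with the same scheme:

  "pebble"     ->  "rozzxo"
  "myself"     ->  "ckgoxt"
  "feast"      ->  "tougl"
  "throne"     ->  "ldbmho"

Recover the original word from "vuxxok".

valley

p(15)→r(17) and e(4)→o(14) fit y≡5x+20 (mod 26); the inverse of 5 mod 26 is 21. Treating letters as 0–25, the rule is x ↦ 5x + 20 (mod 26).
Reversing it on vuxxok: v(21)→21·(21−20)≡21=v; u(20)→21·(20−20)≡0=a; x(23)→21·(23−20)≡11=l; x(23)→21·(23−20)≡11=l; o(14)→21·(14−20)≡4=e; k(10)→21·(10−20)≡24=y (all mod 26).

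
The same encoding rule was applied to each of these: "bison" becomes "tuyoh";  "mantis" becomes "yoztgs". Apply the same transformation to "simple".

The output letters match the input read backwards, each shifted +6: bison reversed is nosib. Read the word backwards and shift each letter +6.
Applying it to simple: reverse → elpmis; then shift: e+6=k, l+6=r, p+6=v, m+6=s, i+6=o, s+6=y.

krvsoy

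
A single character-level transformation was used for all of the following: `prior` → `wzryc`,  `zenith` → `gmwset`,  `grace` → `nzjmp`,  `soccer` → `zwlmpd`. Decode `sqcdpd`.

litter

The shift increases by 1 at each position, starting from +7: 7, 8, 9, ….
Decoding sqcdpd: s−7=l, q−8=i, c−9=t, d−10=t, p−11=e, d−12=r.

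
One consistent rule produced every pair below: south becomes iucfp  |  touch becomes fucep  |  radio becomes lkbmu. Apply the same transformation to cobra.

Each letter's alphabet position (a=0..z=25) is mapped through 23·x+10 mod 26 — an affine cipher.
For cobra: c(2)→23·2+10≡4=e; o(14)→23·14+10≡20=u; b(1)→23·1+10≡7=h; r(17)→23·17+10≡11=l; a(0)→23·0+10≡10=k (all mod 26).

euhlk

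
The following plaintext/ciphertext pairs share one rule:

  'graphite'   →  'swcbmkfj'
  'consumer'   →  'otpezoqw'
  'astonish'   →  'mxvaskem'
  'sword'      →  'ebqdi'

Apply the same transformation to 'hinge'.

It's a Vigenère-style cipher with numeric key [12,5,2]: position i shifts by key[i mod 3].
For hinge: h+12=t, i+5=n, n+2=p, g+12=s, e+5=j.

tnpsj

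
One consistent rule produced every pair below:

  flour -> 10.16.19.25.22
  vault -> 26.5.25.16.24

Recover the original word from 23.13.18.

sin

Each letter is replaced by its alphabet position (a=1..z=26) + 4.
Undoing it on 23.13.18: 23→(23−4)÷1=19=s, 13→(13−4)÷1=9=i, 18→(18−4)÷1=14=n.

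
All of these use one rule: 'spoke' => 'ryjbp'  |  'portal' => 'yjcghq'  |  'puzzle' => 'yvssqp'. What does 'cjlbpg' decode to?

rocket

s(18)→r(17) and p(15)→y(24) fit y≡15x+7 (mod 26); the inverse of 15 mod 26 is 7. Each letter's alphabet position (a=0..z=25) is mapped through 15·x+7 mod 26 — an affine cipher.
Decoding cjlbpg: c(2)→7·(2−7)≡17=r; j(9)→7·(9−7)≡14=o; l(11)→7·(11−7)≡2=c; b(1)→7·(1−7)≡10=k; p(15)→7·(15−7)≡4=e; g(6)→7·(6−7)≡19=t (all mod 26).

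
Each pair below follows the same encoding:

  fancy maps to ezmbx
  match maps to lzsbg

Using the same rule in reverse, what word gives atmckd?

Compare letters: f→e is +25, a→z is +25, n→m is +25 — a constant shift. This is a Caesar cipher with shift 25.
Reversing it on atmckd: a−25=b, t−25=u, m−25=n, c−25=d, k−25=l, d−25=e.

bundle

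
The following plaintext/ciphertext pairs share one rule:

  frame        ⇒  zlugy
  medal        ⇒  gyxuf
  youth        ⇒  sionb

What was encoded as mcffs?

silly

Compare letters: f→z is +20, r→l is +20, a→u is +20 — a constant shift. Every letter moves 20 places later in the alphabet, wrapping around z→a.
Undoing it on mcffs: m−20=s, c−20=i, f−20=l, f−20=l, s−20=y.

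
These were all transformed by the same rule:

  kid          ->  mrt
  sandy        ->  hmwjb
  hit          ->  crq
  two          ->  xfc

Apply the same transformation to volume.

nvduxe

The word is reversed, then every letter is shifted forward by 9.
On volume: reverse → emulov; then shift: e+9=n, m+9=v, u+9=d, l+9=u, o+9=x, v+9=e.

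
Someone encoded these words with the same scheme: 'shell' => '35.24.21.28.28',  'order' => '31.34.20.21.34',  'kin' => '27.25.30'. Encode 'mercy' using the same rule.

The number is (letter's place in the alphabet, a=1) + 16.
On mercy: m=13→29, e=5→21, r=18→34, c=3→19, y=25→41.

29.21.34.19.41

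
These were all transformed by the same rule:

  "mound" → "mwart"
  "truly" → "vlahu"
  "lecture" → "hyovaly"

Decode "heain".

laugh

m(12)→m(12) and o(14)→w(22) fit y≡5x+4 (mod 26); the inverse of 5 mod 26 is 21. This is an affine cipher: with a=0,…,z=25, each position x becomes (5x+4) mod 26.
Undoing it on heain: h(7)→21·(7−4)≡11=l; e(4)→21·(4−4)≡0=a; a(0)→21·(0−4)≡20=u; i(8)→21·(8−4)≡6=g; n(13)→21·(13−4)≡7=h (all mod 26).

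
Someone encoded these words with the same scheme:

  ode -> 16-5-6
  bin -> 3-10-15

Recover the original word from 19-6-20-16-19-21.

resort

o is letter #15 and maps to 16: an offset of 1. The number is (letter's place in the alphabet, a=1) + 1.
Decoding 19-6-20-16-19-21: 19→(19−1)÷1=18=r, 6→(6−1)÷1=5=e, 20→(20−1)÷1=19=s, 16→(16−1)÷1=15=o, 19→(19−1)÷1=18=r, 21→(21−1)÷1=20=t.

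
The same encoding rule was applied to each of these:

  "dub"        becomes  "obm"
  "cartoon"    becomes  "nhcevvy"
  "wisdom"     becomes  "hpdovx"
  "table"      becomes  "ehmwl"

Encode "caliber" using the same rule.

nhwpmlc

The shift depends on letter class: consonant d→o is +11, but vowel u→b is +7. Vowels shift forward by 7 and consonants shift forward by 11.
Applying it to caliber: c(cons)+11=n, a(vowel)+7=h, l(cons)+11=w, i(vowel)+7=p, b(cons)+11=m, e(vowel)+7=l, r(cons)+11=c.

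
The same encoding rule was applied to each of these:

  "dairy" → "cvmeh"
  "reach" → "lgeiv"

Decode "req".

The output letters match the input read backwards, each shifted +4: dairy reversed is yriad. The word is reversed, then every letter is shifted forward by 4.
Reversing it on req: shift back: r−4=n, e−4=a, q−4=m → nam; then reverse → man.

man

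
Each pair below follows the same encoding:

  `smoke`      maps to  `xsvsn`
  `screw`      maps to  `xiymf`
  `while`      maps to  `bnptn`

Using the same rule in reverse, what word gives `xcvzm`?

Each letter shifts forward by (position + 5), i.e. 5, 6, 7, … — the shift grows by one for each successive letter.
Reversing it on xcvzm: x−5=s, c−6=w, v−7=o, z−8=r, m−9=d.

sword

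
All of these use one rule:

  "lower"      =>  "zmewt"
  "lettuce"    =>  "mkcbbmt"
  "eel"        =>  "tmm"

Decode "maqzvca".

sunrise

The output letters match the input read backwards, each shifted +8: lower reversed is rewol. Two steps: reverse the string, then apply a Caesar shift of +8.
Decoding maqzvca: shift back: m−8=e, a−8=s, q−8=i, z−8=r, v−8=n, c−8=u, a−8=s → esirnus; then reverse → sunrise.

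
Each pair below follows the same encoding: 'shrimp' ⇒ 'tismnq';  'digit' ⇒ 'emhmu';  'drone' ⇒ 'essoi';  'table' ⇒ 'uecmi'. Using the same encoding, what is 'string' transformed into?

The shift depends on letter class: consonant s→t is +1, but vowel i→m is +4. Vowels shift forward by 4 and consonants shift forward by 1.
Applying it to string: s(cons)+1=t, t(cons)+1=u, r(cons)+1=s, i(vowel)+4=m, n(cons)+1=o, g(cons)+1=h.

tusmoh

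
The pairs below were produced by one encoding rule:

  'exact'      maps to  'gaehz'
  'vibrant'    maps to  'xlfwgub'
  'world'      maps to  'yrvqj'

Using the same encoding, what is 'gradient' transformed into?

iueiolvc

In exact: e→g is +2, x→a is +3, a→e is +4, c→h is +5 — the shift increases by 1 each position. Each letter shifts forward by (position + 2), i.e. 2, 3, 4, … — the shift grows by one for each successive letter.
Applying it to gradient: g+2=i, r+3=u, a+4=e, d+5=i, i+6=o, e+7=l, n+8=v, t+9=c.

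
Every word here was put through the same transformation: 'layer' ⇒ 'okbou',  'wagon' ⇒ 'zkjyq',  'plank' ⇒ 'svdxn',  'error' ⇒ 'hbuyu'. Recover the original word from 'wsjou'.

Shifts by position in layer: pos 0: l→o (+3), pos 1: a→k (+10), pos 2: y→b (+3), pos 3: e→o (+10) — repeating every 2. A repeating key of period 2 is used — shifts +3, +10 over and over.
Decoding wsjou: w−3=t, s−10=i, j−3=g, o−10=e, u−3=r.

tiger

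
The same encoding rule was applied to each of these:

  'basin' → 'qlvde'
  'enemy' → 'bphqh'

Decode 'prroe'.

bloom

The output letters match the input read backwards, each shifted +3: basin reversed is nisab. Read the word backwards and shift each letter +3.
Undoing it on prroe: shift back: p−3=m, r−3=o, r−3=o, o−3=l, e−3=b → moolb; then reverse → bloom.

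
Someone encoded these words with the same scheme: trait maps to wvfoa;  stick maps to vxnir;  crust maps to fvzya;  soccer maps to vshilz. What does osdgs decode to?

In trait: t→w is +3, r→v is +4, a→f is +5, i→o is +6 — the shift increases by 1 each position. The shift increases by 1 at each position, starting from +3: 3, 4, 5, ….
Decoding osdgs: o−3=l, s−4=o, d−5=y, g−6=a, s−7=l.

loyal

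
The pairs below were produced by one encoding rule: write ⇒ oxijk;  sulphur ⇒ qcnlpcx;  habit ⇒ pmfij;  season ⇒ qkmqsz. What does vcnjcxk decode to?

Treating letters as 0–25, the rule is x ↦ 19x + 12 (mod 26).
Reversing it on vcnjcxk: v(21)→11·(21−12)≡21=v; c(2)→11·(2−12)≡20=u; n(13)→11·(13−12)≡11=l; j(9)→11·(9−12)≡19=t; c(2)→11·(2−12)≡20=u; x(23)→11·(23−12)≡17=r; k(10)→11·(10−12)≡4=e (all mod 26).

vulture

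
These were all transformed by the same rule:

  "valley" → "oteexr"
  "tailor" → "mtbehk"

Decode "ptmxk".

water

Compare letters: v→o is +19, a→t is +19, l→e is +19 — a constant shift. This is a Caesar cipher with shift 19.
Reversing it on ptmxk: p−19=w, t−19=a, m−19=t, x−19=e, k−19=r.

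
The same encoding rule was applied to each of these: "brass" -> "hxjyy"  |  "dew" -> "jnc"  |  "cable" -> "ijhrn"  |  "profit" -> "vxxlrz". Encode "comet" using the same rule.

The shift depends on letter class: consonant b→h is +6, but vowel a→j is +9. Vowels shift forward by 9 and consonants shift forward by 6.
For comet: c(cons)+6=i, o(vowel)+9=x, m(cons)+6=s, e(vowel)+9=n, t(cons)+6=z.

ixsnz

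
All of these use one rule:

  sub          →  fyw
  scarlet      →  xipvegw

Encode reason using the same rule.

The output letters match the input read backwards, each shifted +4: sub reversed is bus. The word is reversed, then every letter is shifted forward by 4.
On reason: reverse → nosaer; then shift: n+4=r, o+4=s, s+4=w, a+4=e, e+4=i, r+4=v.

rsweiv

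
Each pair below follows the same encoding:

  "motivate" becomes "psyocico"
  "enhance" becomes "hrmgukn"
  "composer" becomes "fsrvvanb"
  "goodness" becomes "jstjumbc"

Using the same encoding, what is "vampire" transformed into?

yervpzn

The shift increases by 1 at each position, starting from +3: 3, 4, 5, ….
On vampire: v+3=y, a+4=e, m+5=r, p+6=v, i+7=p, r+8=z, e+9=n.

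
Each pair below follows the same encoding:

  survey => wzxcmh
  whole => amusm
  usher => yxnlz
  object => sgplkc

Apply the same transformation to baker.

In survey: s→w is +4, u→z is +5, r→x is +6, v→c is +7 — the shift increases by 1 each position. Each letter shifts forward by (position + 4), i.e. 4, 5, 6, … — the shift grows by one for each successive letter.
For baker: b+4=f, a+5=f, k+6=q, e+7=l, r+8=z.

ffqlz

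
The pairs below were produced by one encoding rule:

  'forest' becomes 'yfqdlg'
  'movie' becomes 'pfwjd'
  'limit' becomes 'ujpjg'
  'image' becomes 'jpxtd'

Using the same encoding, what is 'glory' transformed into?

tufqh

f(5)→y(24) and o(14)→f(5) fit y≡21x+23 (mod 26); the inverse of 21 mod 26 is 5. Each letter's alphabet position (a=0..z=25) is mapped through 21·x+23 mod 26 — an affine cipher.
For glory: g(6)→21·6+23≡19=t; l(11)→21·11+23≡20=u; o(14)→21·14+23≡5=f; r(17)→21·17+23≡16=q; y(24)→21·24+23≡7=h (all mod 26).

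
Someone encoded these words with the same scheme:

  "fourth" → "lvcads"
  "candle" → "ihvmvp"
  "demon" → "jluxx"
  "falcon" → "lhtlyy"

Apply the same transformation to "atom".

gawv

The shift increases by 1 at each position, starting from +6: 6, 7, 8, ….
For atom: a+6=g, t+7=a, o+8=w, m+9=v.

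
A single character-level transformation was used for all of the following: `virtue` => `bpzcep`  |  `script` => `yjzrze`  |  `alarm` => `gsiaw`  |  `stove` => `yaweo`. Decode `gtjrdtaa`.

In virtue: v→b is +6, i→p is +7, r→z is +8, t→c is +9 — the shift increases by 1 each position. The shift increases by 1 at each position, starting from +6: 6, 7, 8, ….
Decoding gtjrdtaa: g−6=a, t−7=m, j−8=b, r−9=i, d−10=t, t−11=i, a−12=o, a−13=n.

ambition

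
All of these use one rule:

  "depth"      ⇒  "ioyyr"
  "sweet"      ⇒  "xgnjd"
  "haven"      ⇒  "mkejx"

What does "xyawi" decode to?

Shifts by position in depth: pos 0: d→i (+5), pos 1: e→o (+10), pos 2: p→y (+9), pos 3: t→y (+5), pos 4: h→r (+10) — repeating every 3. It's a Vigenère-style cipher with numeric key [5,10,9]: position i shifts by key[i mod 3].
Decoding xyawi: x−5=s, y−10=o, a−9=r, w−5=r, i−10=y.

sorry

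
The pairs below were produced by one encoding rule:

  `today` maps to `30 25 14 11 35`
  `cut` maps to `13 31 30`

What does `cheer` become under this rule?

t is letter #20 and maps to 30: an offset of 10. The number is (letter's place in the alphabet, a=1) + 10.
For cheer: c=3→13, h=8→18, e=5→15, e=5→15, r=18→28.

13 18 15 15 28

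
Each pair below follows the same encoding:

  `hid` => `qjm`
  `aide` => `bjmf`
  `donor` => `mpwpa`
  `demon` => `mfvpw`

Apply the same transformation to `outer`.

The shift depends on letter class: consonant h→q is +9, but vowel i→j is +1. Vowels shift forward by 1 and consonants shift forward by 9.
On outer: o(vowel)+1=p, u(vowel)+1=v, t(cons)+9=c, e(vowel)+1=f, r(cons)+9=a.

pvcfa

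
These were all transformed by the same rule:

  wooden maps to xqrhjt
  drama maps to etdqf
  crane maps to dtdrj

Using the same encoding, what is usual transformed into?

vuxeq

In wooden: w→x is +1, o→q is +2, o→r is +3, d→h is +4 — the shift increases by 1 each position. The shift increases by 1 at each position, starting from +1: 1, 2, 3, ….
On usual: u+1=v, s+2=u, u+3=x, a+4=e, l+5=q.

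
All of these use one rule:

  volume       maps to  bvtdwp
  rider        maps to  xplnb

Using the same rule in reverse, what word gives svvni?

money

Each letter shifts forward by (position + 6), i.e. 6, 7, 8, … — the shift grows by one for each successive letter.
Decoding svvni: s−6=m, v−7=o, v−8=n, n−9=e, i−10=y.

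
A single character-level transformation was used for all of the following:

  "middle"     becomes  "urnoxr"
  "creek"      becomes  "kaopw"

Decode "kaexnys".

crumble

In middle: m→u is +8, i→r is +9, d→n is +10, d→o is +11 — the shift increases by 1 each position. The shift increases by 1 at each position, starting from +8: 8, 9, 10, ….
Decoding kaexnys: k−8=c, a−9=r, e−10=u, x−11=m, n−12=b, y−13=l, s−14=e.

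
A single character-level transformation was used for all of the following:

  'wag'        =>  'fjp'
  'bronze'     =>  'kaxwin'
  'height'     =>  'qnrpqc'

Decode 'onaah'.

ferry

Each letter is shifted forward by 9 in the alphabet (a Caesar shift of +9).
Decoding onaah: o−9=f, n−9=e, a−9=r, a−9=r, h−9=y.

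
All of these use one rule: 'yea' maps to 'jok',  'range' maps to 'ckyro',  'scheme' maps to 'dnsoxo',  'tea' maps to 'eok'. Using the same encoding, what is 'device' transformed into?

The shift depends on letter class: consonant y→j is +11, but vowel e→o is +10. The rule splits by letter class: vowels +10, consonants +11.
On device: d(cons)+11=o, e(vowel)+10=o, v(cons)+11=g, i(vowel)+10=s, c(cons)+11=n, e(vowel)+10=o.

oogsno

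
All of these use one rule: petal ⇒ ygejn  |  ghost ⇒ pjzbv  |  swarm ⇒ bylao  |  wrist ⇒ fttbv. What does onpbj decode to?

flesh

It's a Vigenère-style cipher with numeric key [9,2,11]: position i shifts by key[i mod 3].
Reversing it on onpbj: o−9=f, n−2=l, p−11=e, b−9=s, j−2=h.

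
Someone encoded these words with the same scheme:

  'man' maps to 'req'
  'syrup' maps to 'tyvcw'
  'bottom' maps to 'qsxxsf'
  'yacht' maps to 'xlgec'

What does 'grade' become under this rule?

The output letters match the input read backwards, each shifted +4: man reversed is nam. The word is reversed, then every letter is shifted forward by 4.
Applying it to grade: reverse → edarg; then shift: e+4=i, d+4=h, a+4=e, r+4=v, g+4=k.

ihevk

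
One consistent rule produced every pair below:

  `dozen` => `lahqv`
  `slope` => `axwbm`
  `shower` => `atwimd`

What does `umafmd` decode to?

master

Shifts by position in dozen: pos 0: d→l (+8), pos 1: o→a (+12), pos 2: z→h (+8), pos 3: e→q (+12) — repeating every 2. The shifts repeat in a cycle of length 2: positions 0,1,… shift by +8, +12, then the pattern repeats.
Undoing it on umafmd: u−8=m, m−12=a, a−8=s, f−12=t, m−8=e, d−12=r.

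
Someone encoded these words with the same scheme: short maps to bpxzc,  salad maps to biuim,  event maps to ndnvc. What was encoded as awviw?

roman

Shifts by position in short: pos 0: s→b (+9), pos 1: h→p (+8), pos 2: o→x (+9), pos 3: r→z (+8) — repeating every 2. It's a Vigenère-style cipher with numeric key [9,8]: position i shifts by key[i mod 2].
Decoding awviw: a−9=r, w−8=o, v−9=m, i−8=a, w−9=n.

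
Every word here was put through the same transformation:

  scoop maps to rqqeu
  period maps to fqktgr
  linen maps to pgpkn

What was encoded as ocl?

The output letters match the input read backwards, each shifted +2: scoop reversed is poocs. Two steps: reverse the string, then apply a Caesar shift of +2.
Decoding ocl: shift back: o−2=m, c−2=a, l−2=j → maj; then reverse → jam.

jam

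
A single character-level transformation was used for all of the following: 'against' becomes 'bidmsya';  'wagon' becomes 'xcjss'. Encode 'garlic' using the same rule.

Letter i (0-indexed) is shifted by i+1, so successive shifts are 1, 2, 3, ….
On garlic: g+1=h, a+2=c, r+3=u, l+4=p, i+5=n, c+6=i.

hcupni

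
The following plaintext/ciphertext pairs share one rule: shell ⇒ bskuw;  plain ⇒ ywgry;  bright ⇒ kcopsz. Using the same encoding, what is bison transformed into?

Shifts by position in shell: pos 0: s→b (+9), pos 1: h→s (+11), pos 2: e→k (+6), pos 3: l→u (+9), pos 4: l→w (+11) — repeating every 3. It's a Vigenère-style cipher with numeric key [9,11,6]: position i shifts by key[i mod 3].
Applying it to bison: b+9=k, i+11=t, s+6=y, o+9=x, n+11=y.

ktyxy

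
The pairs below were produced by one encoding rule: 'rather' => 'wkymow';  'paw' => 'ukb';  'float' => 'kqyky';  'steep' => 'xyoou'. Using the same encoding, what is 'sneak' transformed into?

xsokp

The shift depends on letter class: consonant r→w is +5, but vowel a→k is +10. Vowels shift forward by 10 and consonants shift forward by 5.
Applying it to sneak: s(cons)+5=x, n(cons)+5=s, e(vowel)+10=o, a(vowel)+10=k, k(cons)+5=p.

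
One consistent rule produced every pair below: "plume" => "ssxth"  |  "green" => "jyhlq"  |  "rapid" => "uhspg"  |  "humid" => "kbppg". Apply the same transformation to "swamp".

Shifts by position in plume: pos 0: p→s (+3), pos 1: l→s (+7), pos 2: u→x (+3), pos 3: m→t (+7) — repeating every 2. A repeating key of period 2 is used — shifts +3, +7 over and over.
Applying it to swamp: s+3=v, w+7=d, a+3=d, m+7=t, p+3=s.

vddts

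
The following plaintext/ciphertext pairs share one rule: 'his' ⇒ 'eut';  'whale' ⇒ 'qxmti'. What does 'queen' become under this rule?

The word is reversed, then every letter is shifted forward by 12.
Applying it to queen: reverse → neeuq; then shift: n+12=z, e+12=q, e+12=q, u+12=g, q+12=c.

zqqgc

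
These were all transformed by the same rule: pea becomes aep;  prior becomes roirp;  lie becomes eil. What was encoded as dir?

rid

The output letters match the input read backwards: pea reversed is aep. It's just the letters in reverse order.
Reversing it on dir: then reverse → rid.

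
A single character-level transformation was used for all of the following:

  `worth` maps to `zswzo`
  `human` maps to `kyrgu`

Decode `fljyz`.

The shift increases by 1 at each position, starting from +3: 3, 4, 5, ….
Decoding fljyz: f−3=c, l−4=h, j−5=e, y−6=s, z−7=s.

chess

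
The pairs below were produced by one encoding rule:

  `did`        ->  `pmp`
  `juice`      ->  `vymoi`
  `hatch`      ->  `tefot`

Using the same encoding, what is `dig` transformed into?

The shift depends on letter class: consonant d→p is +12, but vowel i→m is +4. Vowels shift forward by 4 and consonants shift forward by 12.
For dig: d(cons)+12=p, i(vowel)+4=m, g(cons)+12=s.

pms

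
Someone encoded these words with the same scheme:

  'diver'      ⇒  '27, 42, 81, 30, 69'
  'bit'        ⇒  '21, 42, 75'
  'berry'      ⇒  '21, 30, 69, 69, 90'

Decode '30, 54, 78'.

emu

d(#4)→27 and i(#9)→42: differences scale by 3, so n = 3·pos + 15. With a=1..z=26, the number is 3·pos + 15.
Undoing it on 30, 54, 78: 30→(30−15)÷3=5=e, 54→(54−15)÷3=13=m, 78→(78−15)÷3=21=u.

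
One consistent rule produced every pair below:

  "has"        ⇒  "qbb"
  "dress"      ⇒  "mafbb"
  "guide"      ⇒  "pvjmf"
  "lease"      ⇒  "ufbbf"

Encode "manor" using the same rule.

vbwpa

The shift depends on letter class: consonant h→q is +9, but vowel a→b is +1. Vowels shift forward by 1 and consonants shift forward by 9.
Applying it to manor: m(cons)+9=v, a(vowel)+1=b, n(cons)+9=w, o(vowel)+1=p, r(cons)+9=a.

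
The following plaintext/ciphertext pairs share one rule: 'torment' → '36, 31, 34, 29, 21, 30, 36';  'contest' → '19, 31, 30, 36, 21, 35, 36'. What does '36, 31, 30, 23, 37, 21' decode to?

tongue

Letters become their 1-based position plus 16 (so a→17, b→18, …).
Reversing it on 36, 31, 30, 23, 37, 21: 36→(36−16)÷1=20=t, 31→(31−16)÷1=15=o, 30→(30−16)÷1=14=n, 23→(23−16)÷1=7=g, 37→(37−16)÷1=21=u, 21→(21−16)÷1=5=e.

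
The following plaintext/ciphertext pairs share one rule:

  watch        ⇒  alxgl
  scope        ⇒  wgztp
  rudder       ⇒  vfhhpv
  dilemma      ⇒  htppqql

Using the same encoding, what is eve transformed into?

The shift depends on letter class: consonant w→a is +4, but vowel a→l is +11. The rule splits by letter class: vowels +11, consonants +4.
For eve: e(vowel)+11=p, v(cons)+4=z, e(vowel)+11=p.

pzp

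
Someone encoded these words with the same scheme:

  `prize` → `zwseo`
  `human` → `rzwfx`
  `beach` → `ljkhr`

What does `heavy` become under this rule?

rjkai

It's a Vigenère-style cipher with numeric key [10,5]: position i shifts by key[i mod 2].
Applying it to heavy: h+10=r, e+5=j, a+10=k, v+5=a, y+10=i.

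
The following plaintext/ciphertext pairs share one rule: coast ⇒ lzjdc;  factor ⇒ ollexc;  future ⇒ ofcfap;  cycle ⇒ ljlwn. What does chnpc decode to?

Shifts by position in coast: pos 0: c→l (+9), pos 1: o→z (+11), pos 2: a→j (+9), pos 3: s→d (+11) — repeating every 2. The shifts repeat in a cycle of length 2: positions 0,1,… shift by +9, +11, then the pattern repeats.
Reversing it on chnpc: c−9=t, h−11=w, n−9=e, p−11=e, c−9=t.

tweet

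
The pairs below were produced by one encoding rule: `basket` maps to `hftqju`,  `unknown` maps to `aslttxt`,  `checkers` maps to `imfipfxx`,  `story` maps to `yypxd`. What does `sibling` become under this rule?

It's a Vigenère-style cipher with numeric key [6,5,1]: position i shifts by key[i mod 3].
For sibling: s+6=y, i+5=n, b+1=c, l+6=r, i+5=n, n+1=o, g+6=m.

yncrnom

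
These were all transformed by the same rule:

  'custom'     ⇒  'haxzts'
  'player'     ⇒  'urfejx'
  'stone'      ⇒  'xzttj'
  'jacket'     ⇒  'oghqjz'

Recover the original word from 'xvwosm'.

Shifts by position in custom: pos 0: c→h (+5), pos 1: u→a (+6), pos 2: s→x (+5), pos 3: t→z (+6) — repeating every 2. It's a Vigenère-style cipher with numeric key [5,6]: position i shifts by key[i mod 2].
Decoding xvwosm: x−5=s, v−6=p, w−5=r, o−6=i, s−5=n, m−6=g.

spring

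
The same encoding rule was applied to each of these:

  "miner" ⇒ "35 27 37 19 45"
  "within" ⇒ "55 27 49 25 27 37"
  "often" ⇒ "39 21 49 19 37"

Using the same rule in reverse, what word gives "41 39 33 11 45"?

m(#13)→35 and i(#9)→27: differences scale by 2, so n = 2·pos + 9. The formula is n = 2×(alphabet index, a=1) + 9.
Decoding 41 39 33 11 45: 41→(41−9)÷2=16=p, 39→(39−9)÷2=15=o, 33→(33−9)÷2=12=l, 11→(11−9)÷2=1=a, 45→(45−9)÷2=18=r.

polar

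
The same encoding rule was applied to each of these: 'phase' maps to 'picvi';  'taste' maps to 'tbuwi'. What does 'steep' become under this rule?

In phase: p→p is +0, h→i is +1, a→c is +2, s→v is +3 — the shift increases by 1 each position. Letter i (0-indexed) is shifted by i+0, so successive shifts are 0, 1, 2, ….
Applying it to steep: s+0=s, t+1=u, e+2=g, e+3=h, p+4=t.

sught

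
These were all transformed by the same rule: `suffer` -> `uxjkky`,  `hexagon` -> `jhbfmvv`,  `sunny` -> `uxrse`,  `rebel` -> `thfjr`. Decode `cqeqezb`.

analyst

Letter i (0-indexed) is shifted by i+2, so successive shifts are 2, 3, 4, ….
Decoding cqeqezb: c−2=a, q−3=n, e−4=a, q−5=l, e−6=y, z−7=s, b−8=t.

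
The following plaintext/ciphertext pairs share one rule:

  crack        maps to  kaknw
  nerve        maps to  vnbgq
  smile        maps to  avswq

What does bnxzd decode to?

tenor

In crack: c→k is +8, r→a is +9, a→k is +10, c→n is +11 — the shift increases by 1 each position. Letter i (0-indexed) is shifted by i+8, so successive shifts are 8, 9, 10, ….
Undoing it on bnxzd: b−8=t, n−9=e, x−10=n, z−11=o, d−12=r.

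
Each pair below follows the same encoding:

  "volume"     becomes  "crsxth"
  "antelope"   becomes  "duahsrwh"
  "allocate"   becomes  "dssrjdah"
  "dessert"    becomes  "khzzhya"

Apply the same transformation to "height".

ohlnoa

Two shifts are in play — +3 for a/e/i/o/u, +7 for every other letter.
On height: h(cons)+7=o, e(vowel)+3=h, i(vowel)+3=l, g(cons)+7=n, h(cons)+7=o, t(cons)+7=a.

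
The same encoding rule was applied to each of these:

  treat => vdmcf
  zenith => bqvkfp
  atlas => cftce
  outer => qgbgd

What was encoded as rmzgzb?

parent

Shifts by position in treat: pos 0: t→v (+2), pos 1: r→d (+12), pos 2: e→m (+8), pos 3: a→c (+2), pos 4: t→f (+12) — repeating every 3. The shifts repeat in a cycle of length 3: positions 0,1,… shift by +2, +12, +8, then the pattern repeats.
Reversing it on rmzgzb: r−2=p, m−12=a, z−8=r, g−2=e, z−12=n, b−8=t.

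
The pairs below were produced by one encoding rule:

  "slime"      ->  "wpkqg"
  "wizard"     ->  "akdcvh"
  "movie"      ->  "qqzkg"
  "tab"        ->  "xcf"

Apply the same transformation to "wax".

The shift depends on letter class: consonant s→w is +4, but vowel i→k is +2. Two shifts are in play — +2 for a/e/i/o/u, +4 for every other letter.
On wax: w(cons)+4=a, a(vowel)+2=c, x(cons)+4=b.

acb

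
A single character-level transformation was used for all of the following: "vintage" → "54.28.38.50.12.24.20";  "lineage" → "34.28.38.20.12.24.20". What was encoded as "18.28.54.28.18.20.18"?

divided

v(#22)→54 and i(#9)→28: differences scale by 2, so n = 2·pos + 10. Each letter becomes 2×(its alphabet position, a=1..z=26) + 10.
Decoding 18.28.54.28.18.20.18: 18→(18−10)÷2=4=d, 28→(28−10)÷2=9=i, 54→(54−10)÷2=22=v, 28→(28−10)÷2=9=i, 18→(18−10)÷2=4=d, 20→(20−10)÷2=5=e, 18→(18−10)÷2=4=d.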